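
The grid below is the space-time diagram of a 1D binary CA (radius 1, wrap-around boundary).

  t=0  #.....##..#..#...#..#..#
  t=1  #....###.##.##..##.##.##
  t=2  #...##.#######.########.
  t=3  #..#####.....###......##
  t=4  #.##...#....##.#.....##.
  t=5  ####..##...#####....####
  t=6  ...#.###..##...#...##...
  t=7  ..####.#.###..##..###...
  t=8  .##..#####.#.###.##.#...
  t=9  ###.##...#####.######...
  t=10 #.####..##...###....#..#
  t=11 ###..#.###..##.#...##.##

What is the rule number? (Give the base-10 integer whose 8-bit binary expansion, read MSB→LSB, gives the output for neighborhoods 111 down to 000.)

  [7] ### => .  t=1,i=6
  [6] ##. => #  t=0,i=0
  [5] #.# => #  t=1,i=8
  [4] #.. => .  t=0,i=1
  [3] .## => #  t=0,i=6
  [2] .#. => #  t=0,i=10
  [1] ..# => #  t=0,i=5
  [0] ... => .  t=0,i=2
  bits 01101110 = 110

110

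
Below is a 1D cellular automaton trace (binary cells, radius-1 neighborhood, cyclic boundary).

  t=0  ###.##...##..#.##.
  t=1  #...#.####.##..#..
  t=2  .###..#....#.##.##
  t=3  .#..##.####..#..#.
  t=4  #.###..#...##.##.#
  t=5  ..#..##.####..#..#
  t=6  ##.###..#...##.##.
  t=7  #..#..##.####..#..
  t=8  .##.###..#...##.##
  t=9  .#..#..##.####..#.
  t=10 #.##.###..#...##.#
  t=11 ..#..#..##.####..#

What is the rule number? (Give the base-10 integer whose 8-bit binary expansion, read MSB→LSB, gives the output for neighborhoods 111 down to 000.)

27

  ###|.  b7=0 t=0,i=1
  ##.|.  b6=0 t=0,i=2
  #.#|.  b5=0 t=0,i=3
  #..|#  b4=1 t=0,i=6
  .##|#  b3=1 t=0,i=0
  .#.|.  b2=0 t=0,i=13
  ..#|#  b1=1 t=0,i=8
  ...|#  b0=1 t=0,i=7
  bits 00011011 = 27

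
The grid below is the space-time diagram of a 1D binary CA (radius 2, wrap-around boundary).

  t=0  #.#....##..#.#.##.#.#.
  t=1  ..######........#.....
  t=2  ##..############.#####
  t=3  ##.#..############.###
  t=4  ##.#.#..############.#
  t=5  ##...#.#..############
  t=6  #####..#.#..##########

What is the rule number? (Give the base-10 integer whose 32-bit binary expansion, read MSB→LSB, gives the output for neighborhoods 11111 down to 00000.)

4187709775

  nb #####: next=#  (t=1,i=4, bit31=1)
  nb ####.: next=#  (t=1,i=6, bit30=1)
  nb ###.#: next=#  (t=2,i=15, bit29=1)
  nb ###..: next=#  (t=1,i=7, bit28=1)
  nb ##.##: next=#  (t=2,i=16, bit27=1)
  nb ##.#.: next=.  (t=0,i=17, bit26=0)
  nb ##..#: next=.  (t=0,i=9, bit25=0)
  nb ##...: next=#  (t=1,i=8, bit24=1)
  nb #.###: next=#  (t=2,i=17, bit23=1)
  nb #.##.: next=.  (t=0,i=15, bit22=0)
  nb #.#.#: next=.  (t=0,i=0, bit21=0)
  nb #.#..: next=#  (t=0,i=2, bit20=1)
  nb #..##: next=#  (t=2,i=3, bit19=1)
  nb #..#.: next=.  (t=0,i=10, bit18=0)
  nb #...#: next=#  (t=5,i=3, bit17=1)
  nb #....: next=#  (t=0,i=4, bit16=1)
  nb .####: next=.  (t=1,i=3, bit15=0)
  nb .###.: next=#  (t=4,i=0, bit14=1)
  nb .##.#: next=#  (t=0,i=16, bit13=1)
  nb .##..: next=.  (t=0,i=8, bit12=0)
  nb .#.##: next=.  (t=0,i=14, bit11=0)
  nb .#.#.: next=.  (t=0,i=1, bit10=0)
  nb .#..#: next=.  (t=3,i=4, bit9=0)
  nb .#...: next=#  (t=0,i=3, bit8=1)
  nb ..###: next=.  (t=1,i=2, bit7=0)
  nb ..##.: next=#  (t=0,i=7, bit6=1)
  nb ..#.#: next=.  (t=0,i=11, bit5=0)
  nb ..#..: next=.  (t=1,i=16, bit4=0)
  nb ...##: next=#  (t=0,i=6, bit3=1)
  nb ...#.: next=#  (t=1,i=15, bit2=1)
  nb ....#: next=#  (t=0,i=5, bit1=1)
  nb .....: next=#  (t=1,i=10, bit0=1)
  bits 11111001100110110110000101001111 = 4187709775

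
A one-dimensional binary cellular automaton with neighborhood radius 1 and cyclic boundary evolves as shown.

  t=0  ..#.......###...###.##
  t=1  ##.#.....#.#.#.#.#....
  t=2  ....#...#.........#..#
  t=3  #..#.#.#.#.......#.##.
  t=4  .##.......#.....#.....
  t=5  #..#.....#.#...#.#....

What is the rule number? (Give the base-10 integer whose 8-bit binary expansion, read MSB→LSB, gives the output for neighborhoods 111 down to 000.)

146

  ###|#  b7=1 t=0,i=11
  ##.|.  b6=0 t=0,i=12
  #.#|.  b5=0 t=0,i=19
  #..|#  b4=1 t=0,i=0
  .##|.  b3=0 t=0,i=10
  .#.|.  b2=0 t=0,i=2
  ..#|#  b1=1 t=0,i=1
  ...|.  b0=0 t=0,i=4
  bits 10010010 = 146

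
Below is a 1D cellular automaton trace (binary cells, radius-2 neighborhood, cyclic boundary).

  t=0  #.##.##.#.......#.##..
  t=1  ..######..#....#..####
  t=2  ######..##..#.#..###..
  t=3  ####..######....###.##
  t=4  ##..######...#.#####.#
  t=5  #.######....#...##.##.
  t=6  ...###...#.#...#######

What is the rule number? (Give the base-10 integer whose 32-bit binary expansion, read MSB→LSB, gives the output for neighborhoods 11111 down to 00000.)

  #####|#  b31=1 t=1,i=4
  ####.|.  b30=0 t=1,i=6
  ###.#|#  b29=1 t=3,i=18
  ###..|.  b28=0 t=1,i=7
  ##.##|#  b27=1 t=0,i=4
  ##.#.|#  b26=1 t=0,i=7
  ##..#|#  b25=1 t=0,i=20
  ##...|.  b24=0 t=3,i=12
  #.###|.  b23=0 t=3,i=20
  #.##.|#  b22=1 t=0,i=2
  #.#.#|.  b21=0 t=5,i=0
  #.#..|.  b20=0 t=0,i=8
  #..##|#  b19=1 t=1,i=1
  #..#.|#  b18=1 t=0,i=21
  #...#|.  b17=0 t=4,i=11
  #....|#  b16=1 t=0,i=10
  .####|#  b15=1 t=1,i=3
  .###.|#  b14=1 t=2,i=18
  .##.#|#  b13=1 t=0,i=3
  .##..|#  b12=1 t=0,i=19
  .#.##|.  b11=0 t=0,i=1
  .#.#.|.  b10=0 t=2,i=13
  .#..#|.  b9=0 t=1,i=16
  .#...|.  b8=0 t=0,i=9
  ..###|#  b7=1 t=1,i=2
  ..##.|#  b6=1 t=2,i=8
  ..#.#|.  b5=0 t=0,i=0
  ..#..|.  b4=0 t=1,i=10
  ...##|#  b3=1 t=3,i=15
  ...#.|#  b2=1 t=0,i=15
  ....#|.  b1=0 t=0,i=14
  .....|.  b0=0 t=0,i=11
  bits 10101110010011011111000011001100 = 2924343500

2924343500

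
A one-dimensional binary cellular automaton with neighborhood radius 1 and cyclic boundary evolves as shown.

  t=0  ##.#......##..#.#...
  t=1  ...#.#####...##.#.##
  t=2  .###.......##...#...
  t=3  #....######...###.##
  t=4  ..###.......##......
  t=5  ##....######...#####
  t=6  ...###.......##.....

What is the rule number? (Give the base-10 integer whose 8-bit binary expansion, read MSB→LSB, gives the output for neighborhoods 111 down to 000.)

  [7] ### => .  t=1,i=6
  [6] ##. => .  t=0,i=1
  [5] #.# => .  t=0,i=2
  [4] #.. => .  t=0,i=4
  [3] .## => .  t=0,i=0
  [2] .#. => #  t=0,i=3
  [1] ..# => #  t=0,i=9
  [0] ... => #  t=0,i=5
  bits 00000111 = 7

7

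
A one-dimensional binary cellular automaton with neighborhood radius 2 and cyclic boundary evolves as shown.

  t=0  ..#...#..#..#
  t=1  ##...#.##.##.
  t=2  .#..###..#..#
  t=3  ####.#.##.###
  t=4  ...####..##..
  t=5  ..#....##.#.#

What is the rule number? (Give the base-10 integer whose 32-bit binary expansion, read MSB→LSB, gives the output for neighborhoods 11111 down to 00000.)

784162348

  nb #####: next=.  (t=3,i=0, bit31=0)
  nb ####.: next=.  (t=3,i=2, bit30=0)
  nb ###.#: next=#  (t=3,i=3, bit29=1)
  nb ###..: next=.  (t=2,i=6, bit28=0)
  nb ##.##: next=#  (t=1,i=9, bit27=1)
  nb ##.#.: next=#  (t=3,i=4, bit26=1)
  nb ##..#: next=#  (t=2,i=7, bit25=1)
  nb ##...: next=.  (t=1,i=2, bit24=0)
  nb #.###: next=#  (t=3,i=10, bit23=1)
  nb #.##.: next=.  (t=1,i=0, bit22=0)
  nb #.#.#: next=#  (t=3,i=5, bit21=1)
  nb #.#..: next=#  (t=2,i=1, bit20=1)
  nb #..##: next=#  (t=2,i=3, bit19=1)
  nb #..#.: next=#  (t=0,i=1, bit18=1)
  nb #...#: next=.  (t=0,i=4, bit17=0)
  nb #....: next=#  (t=4,i=12, bit16=1)
  nb .####: next=.  (t=3,i=11, bit15=0)
  nb .###.: next=#  (t=2,i=5, bit14=1)
  nb .##.#: next=.  (t=1,i=8, bit13=0)
  nb .##..: next=#  (t=1,i=1, bit12=1)
  nb .#.##: next=#  (t=1,i=6, bit11=1)
  nb .#.#.: next=#  (t=2,i=0, bit10=1)
  nb .#..#: next=#  (t=0,i=0, bit9=1)
  nb .#...: next=.  (t=0,i=3, bit8=0)
  nb ..###: next=.  (t=2,i=4, bit7=0)
  nb ..##.: next=.  (t=4,i=9, bit6=0)
  nb ..#.#: next=#  (t=1,i=5, bit5=1)
  nb ..#..: next=.  (t=0,i=2, bit4=0)
  nb ...##: next=#  (t=4,i=2, bit3=1)
  nb ...#.: next=#  (t=0,i=5, bit2=1)
  nb ....#: next=.  (t=4,i=1, bit1=0)
  nb .....: next=.  (t=4,i=0, bit0=0)
  bits 00101110101111010101111000101100 = 784162348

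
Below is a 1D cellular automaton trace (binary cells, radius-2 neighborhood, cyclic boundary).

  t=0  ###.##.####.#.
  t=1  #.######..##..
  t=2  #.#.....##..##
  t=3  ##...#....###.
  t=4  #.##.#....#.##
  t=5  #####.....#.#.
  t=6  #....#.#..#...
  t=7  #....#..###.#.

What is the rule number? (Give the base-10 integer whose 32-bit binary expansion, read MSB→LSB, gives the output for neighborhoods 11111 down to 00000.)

802038449

  #####|.  b31=0 t=1,i=4
  ####.|.  b30=0 t=0,i=9
  ###.#|#  b29=1 t=0,i=2
  ###..|.  b28=0 t=1,i=7
  ##.##|#  b27=1 t=0,i=3
  ##.#.|#  b26=1 t=0,i=11
  ##..#|#  b25=1 t=1,i=8
  ##...|#  b24=1 t=3,i=2
  #.###|#  b23=1 t=0,i=0
  #.##.|#  b22=1 t=0,i=4
  #.#.#|.  b21=0 t=0,i=12
  #.#..|.  b20=0 t=2,i=2
  #..##|#  b19=1 t=1,i=9
  #..#.|#  b18=1 t=1,i=13
  #...#|#  b17=1 t=3,i=3
  #....|.  b16=0 t=2,i=4
  .####|.  b15=0 t=0,i=8
  .###.|.  b14=0 t=0,i=1
  .##.#|#  b13=1 t=0,i=5
  .##..|.  b12=0 t=1,i=11
  .#.##|.  b11=0 t=0,i=13
  .#.#.|.  b10=0 t=5,i=11
  .#..#|#  b9=1 t=6,i=8
  .#...|.  b8=0 t=2,i=3
  ..###|#  b7=1 t=2,i=12
  ..##.|.  b6=0 t=1,i=10
  ..#.#|#  b5=1 t=1,i=0
  ..#..|#  b4=1 t=3,i=5
  ...##|.  b3=0 t=2,i=7
  ...#.|.  b2=0 t=3,i=4
  ....#|.  b1=0 t=2,i=6
  .....|#  b0=1 t=2,i=5
  bits 00101111110011100010001010110001 = 802038449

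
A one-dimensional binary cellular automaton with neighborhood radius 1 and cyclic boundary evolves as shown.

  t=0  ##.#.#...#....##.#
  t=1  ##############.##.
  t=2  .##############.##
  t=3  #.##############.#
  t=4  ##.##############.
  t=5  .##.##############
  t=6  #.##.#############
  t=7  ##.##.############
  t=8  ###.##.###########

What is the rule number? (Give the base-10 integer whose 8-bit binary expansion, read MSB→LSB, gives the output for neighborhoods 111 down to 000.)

  ###|#  b7=1 t=0,i=0
  ##.|#  b6=1 t=0,i=1
  #.#|#  b5=1 t=0,i=2
  #..|#  b4=1 t=0,i=6
  .##|.  b3=0 t=0,i=14
  .#.|#  b2=1 t=0,i=3
  ..#|#  b1=1 t=0,i=8
  ...|#  b0=1 t=0,i=7
  bits 11110111 = 247

247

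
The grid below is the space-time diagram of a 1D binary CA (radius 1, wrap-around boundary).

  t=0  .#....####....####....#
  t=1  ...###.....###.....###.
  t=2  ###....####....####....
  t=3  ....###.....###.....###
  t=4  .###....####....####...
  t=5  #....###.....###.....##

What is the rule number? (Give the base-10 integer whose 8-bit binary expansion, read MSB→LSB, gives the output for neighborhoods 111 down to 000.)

  nb ###: next=.  (t=0,i=7, bit7=0)
  nb ##.: next=.  (t=0,i=9, bit6=0)
  nb #.#: next=.  (t=0,i=0, bit5=0)
  nb #..: next=.  (t=0,i=2, bit4=0)
  nb .##: next=.  (t=0,i=6, bit3=0)
  nb .#.: next=.  (t=0,i=1, bit2=0)
  nb ..#: next=#  (t=0,i=5, bit1=1)
  nb ...: next=#  (t=0,i=3, bit0=1)
  bits 00000011 = 3

3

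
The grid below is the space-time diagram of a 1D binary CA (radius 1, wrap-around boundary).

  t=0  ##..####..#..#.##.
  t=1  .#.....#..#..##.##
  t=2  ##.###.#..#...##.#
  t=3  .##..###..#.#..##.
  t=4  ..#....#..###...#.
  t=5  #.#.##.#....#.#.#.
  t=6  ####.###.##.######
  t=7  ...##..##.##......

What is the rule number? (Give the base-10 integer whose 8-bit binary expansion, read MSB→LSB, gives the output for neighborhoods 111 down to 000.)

101

  ### -> .   bit 7 = 0  t=0,i=5
  ##. -> #   bit 6 = 1  t=0,i=1
  #.# -> #   bit 5 = 1  t=0,i=14
  #.. -> .   bit 4 = 0  t=0,i=2
  .## -> .   bit 3 = 0  t=0,i=0
  .#. -> #   bit 2 = 1  t=0,i=10
  ..# -> .   bit 1 = 0  t=0,i=3
  ... -> #   bit 0 = 1  t=1,i=3
  bits 01100101 = 101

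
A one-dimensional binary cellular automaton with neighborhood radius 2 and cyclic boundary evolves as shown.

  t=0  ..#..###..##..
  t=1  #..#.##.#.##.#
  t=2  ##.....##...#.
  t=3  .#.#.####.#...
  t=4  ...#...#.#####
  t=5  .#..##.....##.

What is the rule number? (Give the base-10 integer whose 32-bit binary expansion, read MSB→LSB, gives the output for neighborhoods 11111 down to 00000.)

  nb #####: next=#  (t=4,i=11, bit31=1)
  nb ####.: next=#  (t=3,i=7, bit30=1)
  nb ###.#: next=.  (t=3,i=8, bit29=0)
  nb ###..: next=.  (t=0,i=7, bit28=0)
  nb ##.##: next=#  (t=1,i=12, bit27=1)
  nb ##.#.: next=#  (t=1,i=7, bit26=1)
  nb ##..#: next=#  (t=0,i=8, bit25=1)
  nb ##...: next=.  (t=0,i=12, bit24=0)
  nb #.###: next=.  (t=3,i=5, bit23=0)
  nb #.##.: next=.  (t=1,i=5, bit22=0)
  nb #.#.#: next=#  (t=1,i=8, bit21=1)
  nb #.#..: next=#  (t=3,i=10, bit20=1)
  nb #..##: next=.  (t=0,i=4, bit19=0)
  nb #..#.: next=.  (t=1,i=2, bit18=0)
  nb #...#: next=#  (t=2,i=10, bit17=1)
  nb #....: next=#  (t=0,i=13, bit16=1)
  nb .####: next=.  (t=3,i=6, bit15=0)
  nb .###.: next=#  (t=0,i=6, bit14=1)
  nb .##.#: next=.  (t=1,i=6, bit13=0)
  nb .##..: next=#  (t=0,i=11, bit12=1)
  nb .#.##: next=.  (t=1,i=4, bit11=0)
  nb .#.#.: next=.  (t=3,i=2, bit10=0)
  nb .#..#: next=#  (t=0,i=3, bit9=1)
  nb .#...: next=#  (t=3,i=11, bit8=1)
  nb ..###: next=#  (t=0,i=5, bit7=1)
  nb ..##.: next=#  (t=0,i=10, bit6=1)
  nb ..#.#: next=.  (t=1,i=3, bit5=0)
  nb ..#..: next=.  (t=0,i=2, bit4=0)
  nb ...##: next=#  (t=2,i=6, bit3=1)
  nb ...#.: next=.  (t=0,i=1, bit2=0)
  nb ....#: next=#  (t=0,i=0, bit1=1)
  nb .....: next=.  (t=2,i=4, bit0=0)
  bits 11001110001100110101001111001010 = 3459470282

3459470282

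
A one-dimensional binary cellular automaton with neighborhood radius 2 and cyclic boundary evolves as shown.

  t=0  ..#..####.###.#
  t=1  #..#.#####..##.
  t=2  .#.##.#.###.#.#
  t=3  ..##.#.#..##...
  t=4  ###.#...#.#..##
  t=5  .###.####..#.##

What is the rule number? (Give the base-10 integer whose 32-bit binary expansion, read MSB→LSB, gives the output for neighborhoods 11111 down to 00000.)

2118355951

  #####|.  b31=0 t=1,i=7
  ####.|#  b30=1 t=0,i=7
  ###.#|#  b29=1 t=0,i=8
  ###..|#  b28=1 t=1,i=9
  ##.##|#  b27=1 t=0,i=9
  ##.#.|#  b26=1 t=0,i=13
  ##..#|#  b25=1 t=1,i=10
  ##...|.  b24=0 t=3,i=12
  #.###|.  b23=0 t=0,i=10
  #.##.|#  b22=1 t=2,i=3
  #.#.#|.  b21=0 t=2,i=1
  #.#..|.  b20=0 t=0,i=14
  #..##|.  b19=0 t=0,i=4
  #..#.|.  b18=0 t=0,i=1
  #...#|#  b17=1 t=4,i=6
  #....|#  b16=1 t=3,i=13
  .####|#  b15=1 t=0,i=6
  .###.|.  b14=0 t=0,i=11
  .##.#|.  b13=0 t=1,i=13
  .##..|.  b12=0 t=3,i=11
  .#.##|#  b11=1 t=1,i=4
  .#.#.|.  b10=0 t=2,i=0
  .#..#|#  b9=1 t=0,i=0
  .#...|#  b8=1 t=4,i=5
  ..###|#  b7=1 t=0,i=5
  ..##.|#  b6=1 t=1,i=12
  ..#.#|#  b5=1 t=1,i=3
  ..#..|.  b4=0 t=0,i=2
  ...##|#  b3=1 t=3,i=1
  ...#.|#  b2=1 t=4,i=7
  ....#|#  b1=1 t=3,i=0
  .....|#  b0=1 t=3,i=14
  bits 01111110010000111000101111101111 = 2118355951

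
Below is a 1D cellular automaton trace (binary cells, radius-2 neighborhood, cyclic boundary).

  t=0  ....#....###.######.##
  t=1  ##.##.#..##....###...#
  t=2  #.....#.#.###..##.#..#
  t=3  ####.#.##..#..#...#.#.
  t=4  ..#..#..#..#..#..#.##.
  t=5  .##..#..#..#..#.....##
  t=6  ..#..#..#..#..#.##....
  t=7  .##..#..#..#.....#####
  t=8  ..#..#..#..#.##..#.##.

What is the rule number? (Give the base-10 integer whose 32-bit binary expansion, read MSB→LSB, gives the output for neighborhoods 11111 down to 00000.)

  [31] ##### => #  t=0,i=15
  [30] ####. => #  t=0,i=17
  [29] ###.# => .  t=0,i=11
  [28] ###.. => .  t=1,i=17
  [27] ##.## => .  t=0,i=12
  [26] ##.#. => .  t=1,i=5
  [25] ##..# => .  t=2,i=13
  [24] ##... => #  t=0,i=0
  [23] #.### => .  t=0,i=13
  [22] #.##. => .  t=0,i=20
  [21] #.#.# => #  t=2,i=8
  [20] #.#.. => #  t=1,i=6
  [19] #..## => #  t=1,i=8
  [18] #..#. => .  t=3,i=10
  [17] #...# => .  t=1,i=19
  [16] #.... => #  t=0,i=1
  [15] .#### => .  t=0,i=14
  [14] .###. => #  t=0,i=10
  [13] .##.# => .  t=1,i=4
  [12] .##.. => #  t=0,i=21
  [11] .#.## => .  t=2,i=9
  [10] .#.#. => #  t=2,i=7
  [9] .#..# => .  t=1,i=7
  [8] .#... => .  t=0,i=5
  [7] ..### => #  t=0,i=9
  [6] ..##. => .  t=1,i=9
  [5] ..#.# => .  t=2,i=6
  [4] ..#.. => #  t=0,i=4
  [3] ...## => .  t=0,i=8
  [2] ...#. => #  t=0,i=3
  [1] ....# => .  t=0,i=2
  [0] ..... => #  t=2,i=3
  bits 11000001001110010101010010010101 = 3241759893

3241759893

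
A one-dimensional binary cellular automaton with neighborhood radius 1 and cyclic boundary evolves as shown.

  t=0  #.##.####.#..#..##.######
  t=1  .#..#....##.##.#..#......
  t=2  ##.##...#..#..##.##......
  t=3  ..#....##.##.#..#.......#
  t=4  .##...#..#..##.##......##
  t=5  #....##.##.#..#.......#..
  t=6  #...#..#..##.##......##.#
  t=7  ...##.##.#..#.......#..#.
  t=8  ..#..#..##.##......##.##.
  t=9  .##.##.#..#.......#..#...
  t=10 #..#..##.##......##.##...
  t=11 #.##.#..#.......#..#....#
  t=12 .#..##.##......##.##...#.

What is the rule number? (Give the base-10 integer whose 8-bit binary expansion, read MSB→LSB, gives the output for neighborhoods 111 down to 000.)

38

  nb ###: next=.  (t=0,i=6, bit7=0)
  nb ##.: next=.  (t=0,i=0, bit6=0)
  nb #.#: next=#  (t=0,i=1, bit5=1)
  nb #..: next=.  (t=0,i=11, bit4=0)
  nb .##: next=.  (t=0,i=2, bit3=0)
  nb .#.: next=#  (t=0,i=10, bit2=1)
  nb ..#: next=#  (t=0,i=12, bit1=1)
  nb ...: next=.  (t=1,i=6, bit0=0)
  bits 00100110 = 38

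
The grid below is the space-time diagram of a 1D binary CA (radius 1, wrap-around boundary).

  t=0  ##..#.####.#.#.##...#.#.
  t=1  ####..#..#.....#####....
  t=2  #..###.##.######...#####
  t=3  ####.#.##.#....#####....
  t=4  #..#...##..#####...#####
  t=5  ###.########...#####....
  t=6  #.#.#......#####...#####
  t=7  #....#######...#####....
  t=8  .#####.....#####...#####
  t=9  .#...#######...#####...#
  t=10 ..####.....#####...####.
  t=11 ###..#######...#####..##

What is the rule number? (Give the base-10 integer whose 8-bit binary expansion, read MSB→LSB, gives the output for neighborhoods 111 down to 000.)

  ###|.  b7=0 t=0,i=7
  ##.|#  b6=1 t=0,i=1
  #.#|.  b5=0 t=0,i=5
  #..|#  b4=1 t=0,i=2
  .##|#  b3=1 t=0,i=0
  .#.|.  b2=0 t=0,i=4
  ..#|#  b1=1 t=0,i=3
  ...|#  b0=1 t=0,i=18
  bits 01011011 = 91

91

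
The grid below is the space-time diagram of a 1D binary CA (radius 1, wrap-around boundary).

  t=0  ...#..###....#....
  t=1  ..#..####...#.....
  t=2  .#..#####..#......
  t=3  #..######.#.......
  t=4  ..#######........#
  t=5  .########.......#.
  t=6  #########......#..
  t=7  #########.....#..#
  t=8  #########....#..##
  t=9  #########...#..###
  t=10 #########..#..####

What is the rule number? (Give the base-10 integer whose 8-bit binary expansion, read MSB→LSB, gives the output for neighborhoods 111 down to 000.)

  [7] ### => #  t=0,i=7
  [6] ##. => #  t=0,i=8
  [5] #.# => .  t=3,i=9
  [4] #.. => .  t=0,i=4
  [3] .## => #  t=0,i=6
  [2] .#. => .  t=0,i=3
  [1] ..# => #  t=0,i=2
  [0] ... => .  t=0,i=0
  bits 11001010 = 202

202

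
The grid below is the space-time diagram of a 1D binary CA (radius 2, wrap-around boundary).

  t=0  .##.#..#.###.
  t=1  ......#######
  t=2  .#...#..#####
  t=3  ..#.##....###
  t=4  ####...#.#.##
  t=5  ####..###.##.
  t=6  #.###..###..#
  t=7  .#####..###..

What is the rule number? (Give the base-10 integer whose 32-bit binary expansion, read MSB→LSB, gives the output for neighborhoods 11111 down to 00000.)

4203040060

  nb #####: next=#  (t=1,i=8, bit31=1)
  nb ####.: next=#  (t=1,i=11, bit30=1)
  nb ###.#: next=#  (t=2,i=12, bit29=1)
  nb ###..: next=#  (t=0,i=11, bit28=1)
  nb ##.##: next=#  (t=5,i=9, bit27=1)
  nb ##.#.: next=.  (t=0,i=3, bit26=0)
  nb ##..#: next=#  (t=0,i=12, bit25=1)
  nb ##...: next=.  (t=1,i=0, bit24=0)
  nb #.###: next=#  (t=0,i=9, bit23=1)
  nb #.##.: next=.  (t=3,i=4, bit22=0)
  nb #.#.#: next=.  (t=4,i=9, bit21=0)
  nb #.#..: next=.  (t=0,i=4, bit20=0)
  nb #..##: next=.  (t=0,i=0, bit19=0)
  nb #..#.: next=#  (t=0,i=6, bit18=1)
  nb #...#: next=.  (t=2,i=3, bit17=0)
  nb #....: next=#  (t=1,i=1, bit16=1)
  nb .####: next=.  (t=1,i=7, bit15=0)
  nb .###.: next=#  (t=0,i=10, bit14=1)
  nb .##.#: next=.  (t=0,i=2, bit13=0)
  nb .##..: next=.  (t=3,i=5, bit12=0)
  nb .#.##: next=#  (t=0,i=8, bit11=1)
  nb .#.#.: next=#  (t=4,i=8, bit10=1)
  nb .#..#: next=.  (t=0,i=5, bit9=0)
  nb .#...: next=#  (t=2,i=2, bit8=1)
  nb ..###: next=.  (t=1,i=6, bit7=0)
  nb ..##.: next=.  (t=0,i=1, bit6=0)
  nb ..#.#: next=#  (t=0,i=7, bit5=1)
  nb ..#..: next=#  (t=2,i=5, bit4=1)
  nb ...##: next=#  (t=1,i=5, bit3=1)
  nb ...#.: next=#  (t=2,i=4, bit2=1)
  nb ....#: next=.  (t=1,i=4, bit1=0)
  nb .....: next=.  (t=1,i=2, bit0=0)
  bits 11111010100001010100110100111100 = 4203040060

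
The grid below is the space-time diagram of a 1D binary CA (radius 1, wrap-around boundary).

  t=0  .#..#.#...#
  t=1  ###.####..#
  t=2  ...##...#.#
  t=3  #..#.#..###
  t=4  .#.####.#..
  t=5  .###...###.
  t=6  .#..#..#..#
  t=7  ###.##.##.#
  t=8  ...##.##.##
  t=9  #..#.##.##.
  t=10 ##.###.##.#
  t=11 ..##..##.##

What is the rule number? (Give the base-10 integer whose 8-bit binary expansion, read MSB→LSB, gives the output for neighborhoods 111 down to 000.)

  [7] ### => .  t=1,i=0
  [6] ##. => .  t=1,i=2
  [5] #.# => #  t=0,i=0
  [4] #.. => #  t=0,i=2
  [3] .## => #  t=1,i=4
  [2] .#. => #  t=0,i=1
  [1] ..# => .  t=0,i=3
  [0] ... => .  t=0,i=8
  bits 00111100 = 60

60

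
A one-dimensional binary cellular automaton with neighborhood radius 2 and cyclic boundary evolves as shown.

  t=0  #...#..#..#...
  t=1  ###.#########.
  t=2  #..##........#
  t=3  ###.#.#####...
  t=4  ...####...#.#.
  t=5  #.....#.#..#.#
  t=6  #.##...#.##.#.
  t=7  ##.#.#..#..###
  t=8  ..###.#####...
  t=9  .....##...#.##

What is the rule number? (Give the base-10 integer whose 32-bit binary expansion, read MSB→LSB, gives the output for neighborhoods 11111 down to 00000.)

  [31] ##### => .  t=1,i=6
  [30] ####. => .  t=1,i=11
  [29] ###.# => .  t=1,i=2
  [28] ###.. => #  t=3,i=10
  [27] ##.## => #  t=1,i=3
  [26] ##.#. => #  t=3,i=3
  [25] ##..# => #  t=2,i=1
  [24] ##... => .  t=2,i=5
  [23] #.### => #  t=1,i=0
  [22] #.##. => .  t=5,i=13
  [21] #.#.# => #  t=3,i=4
  [20] #.#.. => .  t=4,i=12
  [19] #..## => #  t=2,i=2
  [18] #..#. => #  t=0,i=6
  [17] #...# => #  t=0,i=2
  [16] #.... => #  t=2,i=6
  [15] .#### => .  t=1,i=5
  [14] .###. => .  t=1,i=1
  [13] .##.# => .  t=6,i=10
  [12] .##.. => #  t=2,i=0
  [11] .#.## => #  t=3,i=5
  [10] .#.#. => #  t=4,i=11
  [9] .#..# => #  t=0,i=5
  [8] .#... => #  t=0,i=1
  [7] ..### => .  t=3,i=0
  [6] ..##. => .  t=2,i=3
  [5] ..#.# => .  t=4,i=10
  [4] ..#.. => #  t=0,i=0
  [3] ...## => .  t=2,i=12
  [2] ...#. => .  t=0,i=3
  [1] ....# => .  t=2,i=11
  [0] ..... => #  t=2,i=7
  bits 00011110101011110001111100010001 = 514793233

514793233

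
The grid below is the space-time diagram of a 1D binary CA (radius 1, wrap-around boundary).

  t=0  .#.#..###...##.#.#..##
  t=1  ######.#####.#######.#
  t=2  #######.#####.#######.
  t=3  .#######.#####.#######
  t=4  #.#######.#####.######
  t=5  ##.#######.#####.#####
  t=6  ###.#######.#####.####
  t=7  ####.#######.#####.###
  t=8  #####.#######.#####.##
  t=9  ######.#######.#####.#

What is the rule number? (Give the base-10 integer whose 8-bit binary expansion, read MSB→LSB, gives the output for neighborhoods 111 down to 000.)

247

  ### -> #   bit 7 = 1  t=0,i=7
  ##. -> #   bit 6 = 1  t=0,i=8
  #.# -> #   bit 5 = 1  t=0,i=0
  #.. -> #   bit 4 = 1  t=0,i=4
  .## -> .   bit 3 = 0  t=0,i=6
  .#. -> #   bit 2 = 1  t=0,i=1
  ..# -> #   bit 1 = 1  t=0,i=5
  ... -> #   bit 0 = 1  t=0,i=10
  bits 11110111 = 247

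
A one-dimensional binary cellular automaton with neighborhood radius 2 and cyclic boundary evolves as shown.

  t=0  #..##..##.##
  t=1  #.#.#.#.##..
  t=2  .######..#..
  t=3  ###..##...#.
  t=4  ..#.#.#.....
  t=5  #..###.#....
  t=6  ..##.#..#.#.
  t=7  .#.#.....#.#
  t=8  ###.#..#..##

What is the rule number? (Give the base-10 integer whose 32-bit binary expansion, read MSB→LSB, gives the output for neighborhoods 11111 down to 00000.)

2015933834

  [31] ##### => .  t=2,i=3
  [30] ####. => #  t=2,i=5
  [29] ###.# => #  t=5,i=5
  [28] ###.. => #  t=0,i=0
  [27] ##.## => #  t=0,i=9
  [26] ##.#. => .  t=5,i=6
  [25] ##..# => .  t=0,i=1
  [24] ##... => .  t=3,i=7
  [23] #.### => .  t=0,i=10
  [22] #.##. => .  t=1,i=8
  [21] #.#.# => #  t=1,i=2
  [20] #.#.. => .  t=4,i=6
  [19] #..## => #  t=0,i=2
  [18] #..#. => .  t=1,i=11
  [17] #...# => .  t=2,i=11
  [16] #.... => .  t=4,i=8
  [15] .#### => #  t=2,i=2
  [14] .###. => .  t=0,i=11
  [13] .##.# => #  t=0,i=8
  [12] .##.. => #  t=0,i=4
  [11] .#.## => .  t=1,i=7
  [10] .#.#. => #  t=1,i=1
  [9] .#..# => .  t=5,i=1
  [8] .#... => #  t=2,i=10
  [7] ..### => #  t=2,i=1
  [6] ..##. => .  t=0,i=3
  [5] ..#.# => .  t=1,i=0
  [4] ..#.. => .  t=2,i=9
  [3] ...## => #  t=2,i=0
  [2] ...#. => .  t=3,i=9
  [1] ....# => #  t=4,i=0
  [0] ..... => .  t=4,i=9
  bits 01111000001010001011010110001010 = 2015933834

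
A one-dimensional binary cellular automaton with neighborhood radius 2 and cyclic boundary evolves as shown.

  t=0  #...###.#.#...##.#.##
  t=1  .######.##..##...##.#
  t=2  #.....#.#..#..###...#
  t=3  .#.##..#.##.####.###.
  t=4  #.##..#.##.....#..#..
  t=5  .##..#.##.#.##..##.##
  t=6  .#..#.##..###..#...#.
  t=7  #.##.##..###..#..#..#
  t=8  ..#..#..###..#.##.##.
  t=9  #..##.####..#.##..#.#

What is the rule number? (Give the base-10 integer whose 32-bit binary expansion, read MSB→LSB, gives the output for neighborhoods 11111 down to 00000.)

560877195

  nb #####: next=.  (t=1,i=3, bit31=0)
  nb ####.: next=.  (t=1,i=5, bit30=0)
  nb ###.#: next=#  (t=0,i=6, bit29=1)
  nb ###..: next=.  (t=0,i=0, bit28=0)
  nb ##.##: next=.  (t=1,i=7, bit27=0)
  nb ##.#.: next=.  (t=0,i=7, bit26=0)
  nb ##..#: next=.  (t=1,i=10, bit25=0)
  nb ##...: next=#  (t=0,i=1, bit24=1)
  nb #.###: next=.  (t=0,i=19, bit23=0)
  nb #.##.: next=#  (t=1,i=8, bit22=1)
  nb #.#.#: next=#  (t=0,i=8, bit21=1)
  nb #.#..: next=.  (t=0,i=10, bit20=0)
  nb #..##: next=#  (t=1,i=11, bit19=1)
  nb #..#.: next=#  (t=2,i=10, bit18=1)
  nb #...#: next=#  (t=0,i=2, bit17=1)
  nb #....: next=.  (t=2,i=2, bit16=0)
  nb .####: next=.  (t=1,i=2, bit15=0)
  nb .###.: next=#  (t=0,i=5, bit14=1)
  nb .##.#: next=.  (t=0,i=15, bit13=0)
  nb .##..: next=.  (t=1,i=9, bit12=0)
  nb .#.##: next=#  (t=0,i=18, bit11=1)
  nb .#.#.: next=#  (t=0,i=9, bit10=1)
  nb .#..#: next=#  (t=2,i=9, bit9=1)
  nb .#...: next=.  (t=0,i=11, bit8=0)
  nb ..###: next=#  (t=0,i=4, bit7=1)
  nb ..##.: next=.  (t=0,i=14, bit6=0)
  nb ..#.#: next=.  (t=2,i=6, bit5=0)
  nb ..#..: next=.  (t=2,i=11, bit4=0)
  nb ...##: next=#  (t=0,i=3, bit3=1)
  nb ...#.: next=.  (t=2,i=5, bit2=0)
  nb ....#: next=#  (t=2,i=4, bit1=1)
  nb .....: next=#  (t=2,i=3, bit0=1)
  bits 00100001011011100100111010001011 = 560877195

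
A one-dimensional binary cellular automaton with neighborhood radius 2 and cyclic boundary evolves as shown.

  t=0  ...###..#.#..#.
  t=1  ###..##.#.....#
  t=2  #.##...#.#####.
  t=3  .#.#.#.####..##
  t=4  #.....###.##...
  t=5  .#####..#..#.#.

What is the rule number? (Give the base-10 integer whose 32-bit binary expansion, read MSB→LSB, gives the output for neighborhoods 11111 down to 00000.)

  ##### -> .   bit 31 = 0  t=2,i=11
  ####. -> .   bit 30 = 0  t=1,i=1
  ###.# -> #   bit 29 = 1  t=2,i=13
  ###.. -> #   bit 28 = 1  t=0,i=5
  ##.## -> .   bit 27 = 0  t=4,i=9
  ##.#. -> #   bit 26 = 1  t=1,i=7
  ##..# -> #   bit 25 = 1  t=0,i=6
  ##... -> .   bit 24 = 0  t=2,i=4
  #.### -> #   bit 23 = 1  t=2,i=9
  #.##. -> .   bit 22 = 0  t=2,i=2
  #.#.# -> .   bit 21 = 0  t=2,i=0
  #.#.. -> .   bit 20 = 0  t=0,i=10
  #..## -> .   bit 19 = 0  t=1,i=4
  #..#. -> .   bit 18 = 0  t=0,i=7
  #...# -> #   bit 17 = 1  t=2,i=5
  #.... -> #   bit 16 = 1  t=0,i=0
  .#### -> #   bit 15 = 1  t=1,i=0
  .###. -> .   bit 14 = 0  t=0,i=4
  .##.# -> .   bit 13 = 0  t=1,i=6
  .##.. -> #   bit 12 = 1  t=2,i=3
  .#.## -> #   bit 11 = 1  t=2,i=1
  .#.#. -> .   bit 10 = 0  t=0,i=9
  .#..# -> .   bit 9 = 0  t=0,i=11
  .#... -> #   bit 8 = 1  t=0,i=14
  ..### -> .   bit 7 = 0  t=0,i=3
  ..##. -> .   bit 6 = 0  t=1,i=5
  ..#.# -> #   bit 5 = 1  t=0,i=8
  ..#.. -> .   bit 4 = 0  t=0,i=13
  ...## -> #   bit 3 = 1  t=0,i=2
  ...#. -> .   bit 2 = 0  t=2,i=6
  ....# -> #   bit 1 = 1  t=0,i=1
  ..... -> #   bit 0 = 1  t=1,i=11
  bits 00110110100000111001100100101011 = 914594091

914594091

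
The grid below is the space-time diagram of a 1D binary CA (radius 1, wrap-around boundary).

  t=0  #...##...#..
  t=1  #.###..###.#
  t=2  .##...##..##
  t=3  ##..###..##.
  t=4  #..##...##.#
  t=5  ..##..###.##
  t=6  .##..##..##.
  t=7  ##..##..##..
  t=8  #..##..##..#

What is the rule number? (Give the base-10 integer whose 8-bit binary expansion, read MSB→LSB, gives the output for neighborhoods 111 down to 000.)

47

  ###|.  b7=0 t=1,i=3
  ##.|.  b6=0 t=0,i=5
  #.#|#  b5=1 t=1,i=1
  #..|.  b4=0 t=0,i=1
  .##|#  b3=1 t=0,i=4
  .#.|#  b2=1 t=0,i=0
  ..#|#  b1=1 t=0,i=3
  ...|#  b0=1 t=0,i=2
  bits 00101111 = 47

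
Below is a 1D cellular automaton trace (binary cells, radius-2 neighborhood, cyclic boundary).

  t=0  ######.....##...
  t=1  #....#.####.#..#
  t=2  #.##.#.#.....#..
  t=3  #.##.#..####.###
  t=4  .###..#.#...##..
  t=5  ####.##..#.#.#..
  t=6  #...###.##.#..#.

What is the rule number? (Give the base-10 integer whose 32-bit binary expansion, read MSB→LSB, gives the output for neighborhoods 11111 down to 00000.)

417690555

  [31] ##### => .  t=0,i=2
  [30] ####. => .  t=0,i=4
  [29] ###.# => .  t=1,i=10
  [28] ###.. => #  t=0,i=5
  [27] ##.## => #  t=3,i=1
  [26] ##.#. => .  t=1,i=11
  [25] ##..# => .  t=4,i=4
  [24] ##... => .  t=0,i=6
  [23] #.### => #  t=1,i=7
  [22] #.##. => #  t=2,i=2
  [21] #.#.# => #  t=2,i=5
  [20] #.#.. => .  t=1,i=12
  [19] #..## => .  t=1,i=14
  [18] #..#. => #  t=2,i=15
  [17] #...# => .  t=0,i=14
  [16] #.... => #  t=0,i=7
  [15] .#### => .  t=0,i=1
  [14] .###. => #  t=4,i=2
  [13] .##.# => #  t=2,i=3
  [12] .##.. => #  t=0,i=12
  [11] .#.## => .  t=1,i=6
  [10] .#.#. => .  t=2,i=6
  [9] .#..# => #  t=1,i=13
  [8] .#... => #  t=2,i=8
  [7] ..### => #  t=0,i=0
  [6] ..##. => .  t=0,i=11
  [5] ..#.# => #  t=1,i=5
  [4] ..#.. => #  t=2,i=13
  [3] ...## => #  t=0,i=10
  [2] ...#. => .  t=1,i=4
  [1] ....# => #  t=0,i=9
  [0] ..... => #  t=0,i=8
  bits 00011000111001010111001110111011 = 417690555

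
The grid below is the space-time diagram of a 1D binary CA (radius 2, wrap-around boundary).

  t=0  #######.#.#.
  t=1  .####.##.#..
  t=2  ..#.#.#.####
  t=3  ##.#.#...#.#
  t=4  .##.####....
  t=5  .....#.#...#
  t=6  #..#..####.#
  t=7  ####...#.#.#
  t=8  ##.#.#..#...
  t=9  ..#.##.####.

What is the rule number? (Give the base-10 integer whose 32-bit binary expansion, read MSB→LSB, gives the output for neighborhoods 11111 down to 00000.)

3059127570

  nb #####: next=#  (t=0,i=2, bit31=1)
  nb ####.: next=.  (t=0,i=5, bit30=0)
  nb ###.#: next=#  (t=0,i=6, bit29=1)
  nb ###..: next=#  (t=2,i=11, bit28=1)
  nb ##.##: next=.  (t=1,i=5, bit27=0)
  nb ##.#.: next=#  (t=0,i=7, bit26=1)
  nb ##..#: next=#  (t=2,i=0, bit25=1)
  nb ##...: next=.  (t=4,i=8, bit24=0)
  nb #.###: next=.  (t=0,i=0, bit23=0)
  nb #.##.: next=#  (t=1,i=6, bit22=1)
  nb #.#.#: next=.  (t=0,i=8, bit21=0)
  nb #.#..: next=#  (t=1,i=9, bit20=1)
  nb #..##: next=.  (t=6,i=5, bit19=0)
  nb #..#.: next=#  (t=2,i=1, bit18=1)
  nb #...#: next=#  (t=1,i=11, bit17=1)
  nb #....: next=.  (t=4,i=9, bit16=0)
  nb .####: next=#  (t=0,i=1, bit15=1)
  nb .###.: next=.  (t=3,i=0, bit14=0)
  nb .##.#: next=.  (t=1,i=7, bit13=0)
  nb .##..: next=#  (t=6,i=0, bit12=1)
  nb .#.##: next=.  (t=0,i=11, bit11=0)
  nb .#.#.: next=#  (t=0,i=9, bit10=1)
  nb .#..#: next=.  (t=6,i=4, bit9=0)
  nb .#...: next=#  (t=1,i=10, bit8=1)
  nb ..###: next=.  (t=1,i=1, bit7=0)
  nb ..##.: next=.  (t=4,i=1, bit6=0)
  nb ..#.#: next=.  (t=2,i=2, bit5=0)
  nb ..#..: next=#  (t=5,i=11, bit4=1)
  nb ...##: next=.  (t=1,i=0, bit3=0)
  nb ...#.: next=.  (t=3,i=8, bit2=0)
  nb ....#: next=#  (t=4,i=11, bit1=1)
  nb .....: next=.  (t=4,i=10, bit0=0)
  bits 10110110010101101001010100010010 = 3059127570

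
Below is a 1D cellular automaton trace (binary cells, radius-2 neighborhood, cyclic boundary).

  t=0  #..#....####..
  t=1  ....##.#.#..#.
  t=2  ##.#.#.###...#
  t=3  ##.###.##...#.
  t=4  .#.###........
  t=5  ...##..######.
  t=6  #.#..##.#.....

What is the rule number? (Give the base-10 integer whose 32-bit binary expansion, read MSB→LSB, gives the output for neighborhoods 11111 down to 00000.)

  [31] ##### => .  t=5,i=9
  [30] ####. => .  t=0,i=10
  [29] ###.# => #  t=2,i=1
  [28] ###.. => .  t=0,i=11
  [27] ##.## => .  t=3,i=2
  [26] ##.#. => .  t=1,i=6
  [25] ##..# => #  t=0,i=12
  [24] ##... => .  t=2,i=10
  [23] #.### => #  t=2,i=7
  [22] #.##. => .  t=3,i=0
  [21] #.#.# => #  t=1,i=7
  [20] #.#.. => #  t=1,i=9
  [19] #..## => #  t=5,i=6
  [18] #..#. => .  t=0,i=2
  [17] #...# => .  t=2,i=11
  [16] #.... => #  t=0,i=5
  [15] .#### => #  t=0,i=9
  [14] .###. => #  t=2,i=0
  [13] .##.# => #  t=1,i=5
  [12] .##.. => .  t=3,i=8
  [11] .#.## => .  t=2,i=6
  [10] .#.#. => #  t=1,i=8
  [9] .#..# => .  t=0,i=1
  [8] .#... => #  t=0,i=4
  [7] ..### => .  t=0,i=8
  [6] ..##. => .  t=1,i=4
  [5] ..#.# => .  t=3,i=12
  [4] ..#.. => .  t=0,i=0
  [3] ...## => #  t=0,i=7
  [2] ...#. => .  t=3,i=11
  [1] ....# => .  t=0,i=6
  [0] ..... => #  t=1,i=1
  bits 00100010101110011110010100001001 = 582608137

582608137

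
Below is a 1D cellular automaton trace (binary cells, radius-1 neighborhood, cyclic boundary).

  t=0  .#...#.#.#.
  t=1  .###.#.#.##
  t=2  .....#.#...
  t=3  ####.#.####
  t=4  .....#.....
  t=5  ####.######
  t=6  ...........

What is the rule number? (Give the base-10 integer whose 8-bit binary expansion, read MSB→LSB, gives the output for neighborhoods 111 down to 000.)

  ###|.  b7=0 t=1,i=2
  ##.|.  b6=0 t=1,i=3
  #.#|.  b5=0 t=0,i=6
  #..|#  b4=1 t=0,i=2
  .##|.  b3=0 t=1,i=1
  .#.|#  b2=1 t=0,i=1
  ..#|.  b1=0 t=0,i=0
  ...|#  b0=1 t=0,i=3
  bits 00010101 = 21

21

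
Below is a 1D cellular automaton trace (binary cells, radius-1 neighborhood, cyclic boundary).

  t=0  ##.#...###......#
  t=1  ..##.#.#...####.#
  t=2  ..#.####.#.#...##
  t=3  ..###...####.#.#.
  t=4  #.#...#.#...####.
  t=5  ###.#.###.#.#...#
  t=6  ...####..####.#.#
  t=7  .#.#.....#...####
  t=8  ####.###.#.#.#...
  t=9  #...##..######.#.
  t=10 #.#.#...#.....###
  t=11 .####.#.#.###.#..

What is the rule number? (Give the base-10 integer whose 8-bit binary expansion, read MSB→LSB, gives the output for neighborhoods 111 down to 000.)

  [7] ### => .  t=0,i=0
  [6] ##. => .  t=0,i=1
  [5] #.# => #  t=0,i=2
  [4] #.. => .  t=0,i=4
  [3] .## => #  t=0,i=7
  [2] .#. => #  t=0,i=3
  [1] ..# => .  t=0,i=6
  [0] ... => #  t=0,i=5
  bits 00101101 = 45

45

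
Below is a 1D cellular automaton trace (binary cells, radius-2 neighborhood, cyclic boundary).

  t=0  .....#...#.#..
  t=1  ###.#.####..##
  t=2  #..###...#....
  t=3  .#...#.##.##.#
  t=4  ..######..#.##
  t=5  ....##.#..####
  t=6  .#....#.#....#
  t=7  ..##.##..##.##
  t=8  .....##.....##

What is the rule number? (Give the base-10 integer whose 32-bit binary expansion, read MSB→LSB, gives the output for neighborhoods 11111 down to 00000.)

2489522981

  nb #####: next=#  (t=1,i=0, bit31=1)
  nb ####.: next=.  (t=1,i=1, bit30=0)
  nb ###.#: next=.  (t=1,i=2, bit29=0)
  nb ###..: next=#  (t=1,i=9, bit28=1)
  nb ##.##: next=.  (t=3,i=9, bit27=0)
  nb ##.#.: next=#  (t=1,i=3, bit26=1)
  nb ##..#: next=.  (t=1,i=10, bit25=0)
  nb ##...: next=.  (t=2,i=6, bit24=0)
  nb #.###: next=.  (t=1,i=6, bit23=0)
  nb #.##.: next=#  (t=3,i=7, bit22=1)
  nb #.#.#: next=#  (t=1,i=4, bit21=1)
  nb #.#..: next=.  (t=0,i=11, bit20=0)
  nb #..##: next=.  (t=1,i=11, bit19=0)
  nb #..#.: next=.  (t=4,i=9, bit18=0)
  nb #...#: next=#  (t=0,i=7, bit17=1)
  nb #....: next=#  (t=0,i=13, bit16=1)
  nb .####: next=.  (t=1,i=7, bit15=0)
  nb .###.: next=.  (t=2,i=4, bit14=0)
  nb .##.#: next=.  (t=3,i=8, bit13=0)
  nb .##..: next=#  (t=4,i=13, bit12=1)
  nb .#.##: next=#  (t=1,i=5, bit11=1)
  nb .#.#.: next=.  (t=0,i=10, bit10=0)
  nb .#..#: next=#  (t=2,i=1, bit9=1)
  nb .#...: next=#  (t=0,i=6, bit8=1)
  nb ..###: next=.  (t=1,i=12, bit7=0)
  nb ..##.: next=.  (t=5,i=4, bit6=0)
  nb ..#.#: next=#  (t=0,i=9, bit5=1)
  nb ..#..: next=.  (t=0,i=5, bit4=0)
  nb ...##: next=.  (t=5,i=3, bit3=0)
  nb ...#.: next=#  (t=0,i=4, bit2=1)
  nb ....#: next=.  (t=0,i=3, bit1=0)
  nb .....: next=#  (t=0,i=0, bit0=1)
  bits 10010100011000110001101100100101 = 2489522981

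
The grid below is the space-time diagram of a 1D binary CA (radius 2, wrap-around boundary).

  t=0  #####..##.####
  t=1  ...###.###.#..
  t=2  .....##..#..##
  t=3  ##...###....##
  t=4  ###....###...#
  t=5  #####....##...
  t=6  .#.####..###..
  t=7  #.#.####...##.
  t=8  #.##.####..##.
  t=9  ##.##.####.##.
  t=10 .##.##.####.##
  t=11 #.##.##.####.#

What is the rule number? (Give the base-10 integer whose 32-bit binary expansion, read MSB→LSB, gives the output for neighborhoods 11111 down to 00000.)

  nb #####: next=.  (t=0,i=0, bit31=0)
  nb ####.: next=#  (t=0,i=3, bit30=1)
  nb ###.#: next=#  (t=1,i=5, bit29=1)
  nb ###..: next=#  (t=0,i=4, bit28=1)
  nb ##.##: next=#  (t=0,i=9, bit27=1)
  nb ##.#.: next=.  (t=1,i=10, bit26=0)
  nb ##..#: next=#  (t=0,i=5, bit25=1)
  nb ##...: next=#  (t=2,i=0, bit24=1)
  nb #.###: next=.  (t=0,i=10, bit23=0)
  nb #.##.: next=.  (t=8,i=2, bit22=0)
  nb #.#.#: next=#  (t=7,i=0, bit21=1)
  nb #.#..: next=.  (t=1,i=11, bit20=0)
  nb #..##: next=.  (t=0,i=6, bit19=0)
  nb #..#.: next=.  (t=2,i=8, bit18=0)
  nb #...#: next=.  (t=3,i=3, bit17=0)
  nb #....: next=#  (t=1,i=13, bit16=1)
  nb .####: next=#  (t=0,i=11, bit15=1)
  nb .###.: next=.  (t=1,i=4, bit14=0)
  nb .##.#: next=#  (t=0,i=8, bit13=1)
  nb .##..: next=#  (t=2,i=6, bit12=1)
  nb .#.##: next=#  (t=6,i=2, bit11=1)
  nb .#.#.: next=.  (t=7,i=1, bit10=0)
  nb .#..#: next=.  (t=2,i=10, bit9=0)
  nb .#...: next=#  (t=1,i=12, bit8=1)
  nb ..###: next=.  (t=1,i=3, bit7=0)
  nb ..##.: next=#  (t=0,i=7, bit6=1)
  nb ..#.#: next=.  (t=6,i=1, bit5=0)
  nb ..#..: next=.  (t=2,i=9, bit4=0)
  nb ...##: next=.  (t=1,i=2, bit3=0)
  nb ...#.: next=#  (t=6,i=0, bit2=1)
  nb ....#: next=.  (t=1,i=1, bit1=0)
  nb .....: next=.  (t=1,i=0, bit0=0)
  bits 01111011001000011011100101000100 = 2065807684

2065807684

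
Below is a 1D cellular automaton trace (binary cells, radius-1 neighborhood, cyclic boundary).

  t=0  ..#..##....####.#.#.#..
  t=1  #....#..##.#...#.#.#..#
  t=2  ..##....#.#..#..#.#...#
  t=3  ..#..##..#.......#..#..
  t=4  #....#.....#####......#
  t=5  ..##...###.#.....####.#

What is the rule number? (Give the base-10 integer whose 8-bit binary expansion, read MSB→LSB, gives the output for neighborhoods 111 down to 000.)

  ### -> .   bit 7 = 0  t=0,i=12
  ##. -> .   bit 6 = 0  t=0,i=6
  #.# -> #   bit 5 = 1  t=0,i=15
  #.. -> .   bit 4 = 0  t=0,i=3
  .## -> #   bit 3 = 1  t=0,i=5
  .#. -> .   bit 2 = 0  t=0,i=2
  ..# -> .   bit 1 = 0  t=0,i=1
  ... -> #   bit 0 = 1  t=0,i=0
  bits 00101001 = 41

41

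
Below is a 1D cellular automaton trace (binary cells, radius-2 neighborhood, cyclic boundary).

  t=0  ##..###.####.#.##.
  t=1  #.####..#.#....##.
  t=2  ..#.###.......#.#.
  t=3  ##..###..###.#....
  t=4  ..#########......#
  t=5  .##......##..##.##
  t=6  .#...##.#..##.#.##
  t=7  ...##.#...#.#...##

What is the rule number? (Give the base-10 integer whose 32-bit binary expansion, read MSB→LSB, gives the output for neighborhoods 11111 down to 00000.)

  #####|.  b31=0 t=4,i=4
  ####.|#  b30=1 t=0,i=10
  ###.#|.  b29=0 t=0,i=6
  ###..|#  b28=1 t=1,i=5
  ##.##|.  b27=0 t=0,i=7
  ##.#.|.  b26=0 t=0,i=12
  ##..#|#  b25=1 t=0,i=2
  ##...|.  b24=0 t=2,i=7
  #.###|#  b23=1 t=0,i=8
  #.##.|#  b22=1 t=0,i=0
  #.#.#|.  b21=0 t=0,i=13
  #.#..|.  b20=0 t=1,i=10
  #..##|#  b19=1 t=0,i=3
  #..#.|.  b18=0 t=1,i=7
  #...#|#  b17=1 t=2,i=0
  #....|.  b16=0 t=1,i=12
  .####|.  b15=0 t=0,i=9
  .###.|#  b14=1 t=0,i=5
  .##.#|#  b13=1 t=0,i=16
  .##..|.  b12=0 t=0,i=1
  .#.##|.  b11=0 t=0,i=14
  .#.#.|.  b10=0 t=1,i=9
  .#..#|.  b9=0 t=4,i=0
  .#...|.  b8=0 t=1,i=11
  ..###|#  b7=1 t=0,i=4
  ..##.|.  b6=0 t=1,i=15
  ..#.#|.  b5=0 t=1,i=8
  ..#..|#  b4=1 t=4,i=17
  ...##|#  b3=1 t=1,i=14
  ...#.|#  b2=1 t=2,i=1
  ....#|.  b1=0 t=1,i=13
  .....|#  b0=1 t=2,i=9
  bits 01010010110010100110000010011101 = 1388994717

1388994717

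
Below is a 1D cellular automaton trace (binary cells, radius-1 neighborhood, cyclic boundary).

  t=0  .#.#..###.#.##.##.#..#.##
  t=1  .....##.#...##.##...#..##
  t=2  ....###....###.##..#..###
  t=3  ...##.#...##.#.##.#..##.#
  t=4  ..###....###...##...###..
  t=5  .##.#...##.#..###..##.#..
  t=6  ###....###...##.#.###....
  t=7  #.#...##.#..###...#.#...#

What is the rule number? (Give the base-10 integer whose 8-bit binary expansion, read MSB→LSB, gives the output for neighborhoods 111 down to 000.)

74

  nb ###: next=.  (t=0,i=7, bit7=0)
  nb ##.: next=#  (t=0,i=8, bit6=1)
  nb #.#: next=.  (t=0,i=0, bit5=0)
  nb #..: next=.  (t=0,i=4, bit4=0)
  nb .##: next=#  (t=0,i=6, bit3=1)
  nb .#.: next=.  (t=0,i=1, bit2=0)
  nb ..#: next=#  (t=0,i=5, bit1=1)
  nb ...: next=.  (t=1,i=1, bit0=0)
  bits 01001010 = 74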